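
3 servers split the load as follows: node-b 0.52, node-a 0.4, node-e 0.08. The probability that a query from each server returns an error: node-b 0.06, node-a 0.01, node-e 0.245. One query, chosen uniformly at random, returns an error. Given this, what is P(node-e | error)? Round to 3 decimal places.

Unnormalized posteriors (prior × likelihood):
  node-b: 0.52 × 0.06 = 0.0312
  node-a: 0.4 × 0.01 = 0.004
  node-e: 0.08 × 0.245 = 0.0196
Sum = 0.0548.
P(node-e | evidence) = 0.0196 / 0.0548 ≈ 0.358.

0.358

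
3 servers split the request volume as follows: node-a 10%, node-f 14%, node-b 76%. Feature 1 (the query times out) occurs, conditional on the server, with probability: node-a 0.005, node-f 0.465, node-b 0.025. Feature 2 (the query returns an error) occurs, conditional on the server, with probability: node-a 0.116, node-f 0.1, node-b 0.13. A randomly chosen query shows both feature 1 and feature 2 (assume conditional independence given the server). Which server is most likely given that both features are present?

node-f

By Bayes' rule, posterior ∝ prior × likelihood:
  node-a: 0.1 × 0.005 × 0.116 = 0.000058
  node-f: 0.14 × 0.465 × 0.1 = 0.00651
  node-b: 0.76 × 0.025 × 0.13 = 0.00247
Normalizing constant = 0.009038.
Largest term belongs to node-f, so node-f is most probable.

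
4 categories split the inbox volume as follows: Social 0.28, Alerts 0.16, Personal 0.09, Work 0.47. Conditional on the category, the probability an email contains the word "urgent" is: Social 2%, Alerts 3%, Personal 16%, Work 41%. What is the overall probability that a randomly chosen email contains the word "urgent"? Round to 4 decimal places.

0.2175

By Bayes' rule, posterior ∝ prior × likelihood:
  Social: 0.28 × 0.02 = 0.0056
  Alerts: 0.16 × 0.03 = 0.0048
  Personal: 0.09 × 0.16 = 0.0144
  Work: 0.47 × 0.41 = 0.1927
P(urgent-flag) = 0.0056 + 0.0048 + 0.0144 + 0.1927 = 0.2175 → 0.2175.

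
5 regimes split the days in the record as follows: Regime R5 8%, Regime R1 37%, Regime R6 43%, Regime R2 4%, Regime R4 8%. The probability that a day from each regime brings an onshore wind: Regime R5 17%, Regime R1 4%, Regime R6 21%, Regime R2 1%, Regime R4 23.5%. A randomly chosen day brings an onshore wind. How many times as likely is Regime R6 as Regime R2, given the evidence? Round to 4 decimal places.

225.7500

Compute prior × likelihood for every hypothesis:
  Regime R5: 0.08 × 0.17 = 0.0136
  Regime R1: 0.37 × 0.04 = 0.0148
  Regime R6: 0.43 × 0.21 = 0.0903
  Regime R2: 0.04 × 0.01 = 0.0004
  Regime R4: 0.08 × 0.235 = 0.0188
Sum = 0.1379.
The ratio is 0.0903 / 0.0004 (the normalizer cancels) = 225.7500.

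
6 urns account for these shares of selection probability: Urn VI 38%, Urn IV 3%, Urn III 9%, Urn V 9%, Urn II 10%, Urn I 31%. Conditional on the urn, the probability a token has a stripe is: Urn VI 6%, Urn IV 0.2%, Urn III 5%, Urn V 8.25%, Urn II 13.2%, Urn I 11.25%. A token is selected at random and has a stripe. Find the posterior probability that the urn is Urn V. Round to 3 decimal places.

0.090

Unnormalized posteriors (prior × likelihood):
  Urn VI: 0.38 × 0.06 = 0.0228
  Urn IV: 0.03 × 0.002 = 0.00006
  Urn III: 0.09 × 0.05 = 0.0045
  Urn V: 0.09 × 0.0825 = 0.007425
  Urn II: 0.1 × 0.132 = 0.0132
  Urn I: 0.31 × 0.1125 = 0.034875
Sum = 0.08286.
P(Urn V | evidence) = 0.007425 / 0.08286 ≈ 0.090.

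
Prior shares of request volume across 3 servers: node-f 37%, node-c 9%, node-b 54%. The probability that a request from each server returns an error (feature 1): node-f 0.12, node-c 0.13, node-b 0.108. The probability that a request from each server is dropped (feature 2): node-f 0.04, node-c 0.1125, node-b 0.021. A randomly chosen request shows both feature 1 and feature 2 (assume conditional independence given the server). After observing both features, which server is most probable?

node-f

Prior × likelihood for each hypothesis:
  node-f: 0.37 × 0.12 × 0.04 = 0.001776
  node-c: 0.09 × 0.13 × 0.1125 = 0.00131625
  node-b: 0.54 × 0.108 × 0.021 = 0.00122472
Sum = 0.00431697.
Largest term belongs to node-f, so node-f is most probable.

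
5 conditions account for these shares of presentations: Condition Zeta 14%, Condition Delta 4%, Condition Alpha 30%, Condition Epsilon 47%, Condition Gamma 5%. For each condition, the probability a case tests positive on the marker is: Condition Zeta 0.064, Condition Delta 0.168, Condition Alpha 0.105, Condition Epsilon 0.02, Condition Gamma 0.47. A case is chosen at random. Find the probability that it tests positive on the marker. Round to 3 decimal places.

By Bayes' rule, posterior ∝ prior × likelihood:
  Condition Zeta: 0.14 × 0.064 = 0.00896
  Condition Delta: 0.04 × 0.168 = 0.00672
  Condition Alpha: 0.3 × 0.105 = 0.0315
  Condition Epsilon: 0.47 × 0.02 = 0.0094
  Condition Gamma: 0.05 × 0.47 = 0.0235
P(marker-positive) = 0.00896 + 0.00672 + 0.0315 + 0.0094 + 0.0235 = 0.08008 → 0.080.

0.080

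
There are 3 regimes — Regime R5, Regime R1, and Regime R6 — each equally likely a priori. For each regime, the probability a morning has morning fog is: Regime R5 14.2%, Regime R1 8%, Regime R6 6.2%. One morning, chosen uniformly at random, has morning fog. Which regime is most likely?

With a uniform prior (1/3 each), posterior ∝ likelihood:
  Regime R5: 0.142
  Regime R1: 0.08
  Regime R6: 0.062
Normalizing constant = 0.284.
Largest term belongs to Regime R5, so Regime R5 is most probable.

Regime R5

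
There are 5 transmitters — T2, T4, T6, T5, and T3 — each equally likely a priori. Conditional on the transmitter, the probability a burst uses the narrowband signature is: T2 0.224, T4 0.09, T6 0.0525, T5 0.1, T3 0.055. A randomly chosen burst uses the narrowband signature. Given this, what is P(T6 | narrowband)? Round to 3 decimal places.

With a uniform prior (1/5 each), posterior ∝ likelihood:
  T2: 0.224
  T4: 0.09
  T6: 0.0525
  T5: 0.1
  T3: 0.055
Sum = 0.5215.
P(T6 | evidence) = 0.0525 / 0.5215 ≈ 0.101.

0.101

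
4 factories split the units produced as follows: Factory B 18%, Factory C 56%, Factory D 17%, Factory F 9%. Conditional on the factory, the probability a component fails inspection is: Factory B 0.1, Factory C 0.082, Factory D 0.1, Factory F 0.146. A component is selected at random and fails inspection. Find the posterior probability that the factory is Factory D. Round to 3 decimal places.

Compute prior × likelihood for every hypothesis:
  Factory B: 0.18 × 0.1 = 0.018
  Factory C: 0.56 × 0.082 = 0.04592
  Factory D: 0.17 × 0.1 = 0.017
  Factory F: 0.09 × 0.146 = 0.01314
Normalizing constant = 0.09406.
P(Factory D | evidence) = 0.017 / 0.09406 ≈ 0.181.

0.181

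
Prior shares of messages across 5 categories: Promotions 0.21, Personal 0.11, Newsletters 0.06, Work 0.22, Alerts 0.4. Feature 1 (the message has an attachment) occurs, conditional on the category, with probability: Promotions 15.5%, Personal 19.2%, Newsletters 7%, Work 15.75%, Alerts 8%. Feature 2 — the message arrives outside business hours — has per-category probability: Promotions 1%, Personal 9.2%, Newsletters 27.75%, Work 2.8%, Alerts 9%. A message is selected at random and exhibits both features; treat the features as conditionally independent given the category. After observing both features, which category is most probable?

Alerts

By Bayes' rule, posterior ∝ prior × likelihood:
  Promotions: 0.21 × 0.155 × 0.01 = 0.0003255
  Personal: 0.11 × 0.192 × 0.092 = 0.00194304
  Newsletters: 0.06 × 0.07 × 0.2775 = 0.0011655
  Work: 0.22 × 0.1575 × 0.028 = 0.0009702
  Alerts: 0.4 × 0.08 × 0.09 = 0.00288
Sum = 0.00728424.
Largest term belongs to Alerts, so Alerts is most probable.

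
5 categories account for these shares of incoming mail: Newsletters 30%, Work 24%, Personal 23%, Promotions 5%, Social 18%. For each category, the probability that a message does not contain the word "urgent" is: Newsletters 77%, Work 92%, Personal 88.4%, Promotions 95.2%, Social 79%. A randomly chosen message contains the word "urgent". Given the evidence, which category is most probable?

Taking complements, P(urgent-flag | each) = Newsletters 0.23, Work 0.08, Personal 0.116, Promotions 0.048, Social 0.21.
By Bayes' rule, posterior ∝ prior × likelihood:
  Newsletters: 0.3 × 0.23 = 0.069
  Work: 0.24 × 0.08 = 0.0192
  Personal: 0.23 × 0.116 = 0.02668
  Promotions: 0.05 × 0.048 = 0.0024
  Social: 0.18 × 0.21 = 0.0378
Normalizing constant = 0.15508.
Largest term belongs to Newsletters, so Newsletters is most probable.

Newsletters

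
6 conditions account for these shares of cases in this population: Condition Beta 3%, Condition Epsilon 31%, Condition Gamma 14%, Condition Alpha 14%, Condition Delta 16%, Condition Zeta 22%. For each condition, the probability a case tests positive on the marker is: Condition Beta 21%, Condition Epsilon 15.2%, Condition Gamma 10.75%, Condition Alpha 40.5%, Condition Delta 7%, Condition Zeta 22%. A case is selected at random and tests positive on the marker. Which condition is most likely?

Condition Alpha

By Bayes' rule, posterior ∝ prior × likelihood:
  Condition Beta: 0.03 × 0.21 = 0.0063
  Condition Epsilon: 0.31 × 0.152 = 0.04712
  Condition Gamma: 0.14 × 0.1075 = 0.01505
  Condition Alpha: 0.14 × 0.405 = 0.0567
  Condition Delta: 0.16 × 0.07 = 0.0112
  Condition Zeta: 0.22 × 0.22 = 0.0484
Total = 0.18477.
Largest term belongs to Condition Alpha, so Condition Alpha is most probable.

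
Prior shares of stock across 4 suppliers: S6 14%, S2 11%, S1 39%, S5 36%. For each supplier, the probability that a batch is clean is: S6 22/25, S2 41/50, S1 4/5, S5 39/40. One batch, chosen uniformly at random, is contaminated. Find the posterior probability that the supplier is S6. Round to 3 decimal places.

0.136

Taking complements, P(contaminated | each) = S6 0.12, S2 0.18, S1 0.2, S5 0.025.
Unnormalized posteriors (prior × likelihood):
  S6: 0.14 × 0.12 = 0.0168
  S2: 0.11 × 0.18 = 0.0198
  S1: 0.39 × 0.2 = 0.078
  S5: 0.36 × 0.025 = 0.009
Sum = 0.1236.
P(S6 | evidence) = 0.0168 / 0.1236 ≈ 0.136.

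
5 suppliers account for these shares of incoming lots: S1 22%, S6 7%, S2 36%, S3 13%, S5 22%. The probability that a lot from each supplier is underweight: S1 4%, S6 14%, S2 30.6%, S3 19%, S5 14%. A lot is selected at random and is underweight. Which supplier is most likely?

Unnormalized posteriors (prior × likelihood):
  S1: 0.22 × 0.04 = 0.0088
  S6: 0.07 × 0.14 = 0.0098
  S2: 0.36 × 0.306 = 0.11016
  S3: 0.13 × 0.19 = 0.0247
  S5: 0.22 × 0.14 = 0.0308
Total = 0.18426.
Largest term belongs to S2, so S2 is most probable.

S2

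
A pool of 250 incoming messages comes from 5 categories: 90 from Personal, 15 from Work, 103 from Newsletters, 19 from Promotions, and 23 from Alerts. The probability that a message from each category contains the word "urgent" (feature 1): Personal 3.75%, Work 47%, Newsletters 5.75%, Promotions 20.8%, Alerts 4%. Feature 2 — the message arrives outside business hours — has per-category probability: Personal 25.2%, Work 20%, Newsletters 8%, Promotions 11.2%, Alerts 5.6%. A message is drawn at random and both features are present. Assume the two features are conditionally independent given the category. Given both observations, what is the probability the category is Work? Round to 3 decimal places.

Unnormalized posteriors (prior × likelihood):
  Personal: 0.36 × 0.0375 × 0.252 = 0.003402
  Work: 0.06 × 0.47 × 0.2 = 0.00564
  Newsletters: 0.412 × 0.0575 × 0.08 = 0.0018952
  Promotions: 0.076 × 0.208 × 0.112 = 0.001770496
  Alerts: 0.092 × 0.04 × 0.056 = 0.00020608
Sum = 0.012913776.
P(Work | evidence) = 0.00564 / 0.012913776 ≈ 0.437.

0.437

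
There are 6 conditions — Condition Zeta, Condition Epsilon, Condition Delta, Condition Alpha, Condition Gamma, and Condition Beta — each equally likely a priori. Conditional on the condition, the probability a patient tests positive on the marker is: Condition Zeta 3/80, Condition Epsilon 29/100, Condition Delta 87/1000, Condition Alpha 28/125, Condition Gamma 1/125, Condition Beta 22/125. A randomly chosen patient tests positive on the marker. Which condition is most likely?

Condition Epsilon

With a uniform prior (1/6 each), posterior ∝ likelihood:
  Condition Zeta: 0.0375
  Condition Epsilon: 0.29
  Condition Delta: 0.087
  Condition Alpha: 0.224
  Condition Gamma: 0.008
  Condition Beta: 0.176
Normalizing constant = 0.8225.
Largest term belongs to Condition Epsilon, so Condition Epsilon is most probable.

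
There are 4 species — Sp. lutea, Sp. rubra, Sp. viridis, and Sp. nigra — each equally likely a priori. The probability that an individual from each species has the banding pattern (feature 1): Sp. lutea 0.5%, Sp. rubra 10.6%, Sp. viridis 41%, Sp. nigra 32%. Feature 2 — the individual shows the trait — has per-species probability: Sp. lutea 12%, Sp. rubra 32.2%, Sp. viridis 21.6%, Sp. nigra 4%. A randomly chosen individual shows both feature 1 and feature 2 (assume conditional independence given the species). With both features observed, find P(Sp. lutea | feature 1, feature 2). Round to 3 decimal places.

With a uniform prior (1/4 each), posterior ∝ likelihood:
  Sp. lutea: 0.005 × 0.12 = 0.0006
  Sp. rubra: 0.106 × 0.322 = 0.034132
  Sp. viridis: 0.41 × 0.216 = 0.08856
  Sp. nigra: 0.32 × 0.04 = 0.0128
Sum = 0.136092.
P(Sp. lutea | evidence) = 0.0006 / 0.136092 ≈ 0.004.

0.004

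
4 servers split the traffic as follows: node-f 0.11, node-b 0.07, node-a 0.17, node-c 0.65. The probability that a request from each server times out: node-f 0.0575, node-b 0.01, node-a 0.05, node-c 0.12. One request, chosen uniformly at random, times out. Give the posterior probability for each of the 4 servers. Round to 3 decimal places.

node-f 0.068, node-b 0.007, node-a 0.091, node-c 0.834

Prior × likelihood for each hypothesis:
  node-f: 0.11 × 0.0575 = 0.006325
  node-b: 0.07 × 0.01 = 0.0007
  node-a: 0.17 × 0.05 = 0.0085
  node-c: 0.65 × 0.12 = 0.078
Sum = 0.093525.
P(node-f | timeout) = 0.006325/0.093525 ≈ 0.068
P(node-b | timeout) = 0.0007/0.093525 ≈ 0.007
P(node-a | timeout) = 0.0085/0.093525 ≈ 0.091
P(node-c | timeout) = 0.078/0.093525 ≈ 0.834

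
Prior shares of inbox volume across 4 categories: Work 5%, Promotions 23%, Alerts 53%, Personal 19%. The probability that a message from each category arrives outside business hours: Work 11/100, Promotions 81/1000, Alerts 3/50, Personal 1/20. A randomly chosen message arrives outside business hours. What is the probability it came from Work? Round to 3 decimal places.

Prior × likelihood for each hypothesis:
  Work: 0.05 × 0.11 = 0.0055
  Promotions: 0.23 × 0.081 = 0.01863
  Alerts: 0.53 × 0.06 = 0.0318
  Personal: 0.19 × 0.05 = 0.0095
Sum = 0.06543.
P(Work | evidence) = 0.0055 / 0.06543 ≈ 0.084.

0.084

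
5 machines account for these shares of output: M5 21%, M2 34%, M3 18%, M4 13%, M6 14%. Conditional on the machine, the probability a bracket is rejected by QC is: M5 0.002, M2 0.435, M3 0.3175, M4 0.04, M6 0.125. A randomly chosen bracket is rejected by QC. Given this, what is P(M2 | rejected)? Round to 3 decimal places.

Compute prior × likelihood for every hypothesis:
  M5: 0.21 × 0.002 = 0.00042
  M2: 0.34 × 0.435 = 0.1479
  M3: 0.18 × 0.3175 = 0.05715
  M4: 0.13 × 0.04 = 0.0052
  M6: 0.14 × 0.125 = 0.0175
Total = 0.22817.
P(M2 | evidence) = 0.1479 / 0.22817 ≈ 0.648.

0.648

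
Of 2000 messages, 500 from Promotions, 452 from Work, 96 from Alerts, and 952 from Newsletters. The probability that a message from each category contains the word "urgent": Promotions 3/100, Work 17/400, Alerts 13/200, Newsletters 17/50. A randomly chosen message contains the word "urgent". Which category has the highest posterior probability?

Compute prior × likelihood for every hypothesis:
  Promotions: 0.25 × 0.03 = 0.0075
  Work: 0.226 × 0.0425 = 0.009605
  Alerts: 0.048 × 0.065 = 0.00312
  Newsletters: 0.476 × 0.34 = 0.16184
Sum = 0.182065.
Largest term belongs to Newsletters, so Newsletters is most probable.

Newsletters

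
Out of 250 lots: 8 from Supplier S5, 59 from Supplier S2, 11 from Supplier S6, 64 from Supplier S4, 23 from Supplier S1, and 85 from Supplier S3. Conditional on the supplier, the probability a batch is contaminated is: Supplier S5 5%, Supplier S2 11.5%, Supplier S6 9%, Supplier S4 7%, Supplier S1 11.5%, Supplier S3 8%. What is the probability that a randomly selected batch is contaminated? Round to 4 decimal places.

0.0884

Unnormalized posteriors (prior × likelihood):
  Supplier S5: 0.032 × 0.05 = 0.0016
  Supplier S2: 0.236 × 0.115 = 0.02714
  Supplier S6: 0.044 × 0.09 = 0.00396
  Supplier S4: 0.256 × 0.07 = 0.01792
  Supplier S1: 0.092 × 0.115 = 0.01058
  Supplier S3: 0.34 × 0.08 = 0.0272
P(contaminated) = 0.0016 + 0.02714 + 0.00396 + 0.01792 + 0.01058 + 0.0272 = 0.0884 → 0.0884.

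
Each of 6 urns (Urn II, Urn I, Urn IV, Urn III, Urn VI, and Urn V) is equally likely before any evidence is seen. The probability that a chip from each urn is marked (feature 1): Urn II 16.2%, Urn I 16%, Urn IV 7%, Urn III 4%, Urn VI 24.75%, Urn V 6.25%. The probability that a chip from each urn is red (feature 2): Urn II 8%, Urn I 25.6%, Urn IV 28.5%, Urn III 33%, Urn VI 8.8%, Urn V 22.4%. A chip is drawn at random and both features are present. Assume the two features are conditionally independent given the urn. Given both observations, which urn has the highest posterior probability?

With a uniform prior (1/6 each), posterior ∝ likelihood:
  Urn II: 0.162 × 0.08 = 0.01296
  Urn I: 0.16 × 0.256 = 0.04096
  Urn IV: 0.07 × 0.285 = 0.01995
  Urn III: 0.04 × 0.33 = 0.0132
  Urn VI: 0.2475 × 0.088 = 0.02178
  Urn V: 0.0625 × 0.224 = 0.014
Sum = 0.12285.
Largest term belongs to Urn I, so Urn I is most probable.

Urn I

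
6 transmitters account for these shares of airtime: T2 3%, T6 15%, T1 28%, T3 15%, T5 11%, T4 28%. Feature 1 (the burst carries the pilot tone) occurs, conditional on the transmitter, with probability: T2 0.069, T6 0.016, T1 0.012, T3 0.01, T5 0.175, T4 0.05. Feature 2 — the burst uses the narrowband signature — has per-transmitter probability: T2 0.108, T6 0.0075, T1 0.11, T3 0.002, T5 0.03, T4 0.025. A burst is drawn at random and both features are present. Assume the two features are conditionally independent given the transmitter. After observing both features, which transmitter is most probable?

T5

Prior × likelihood for each hypothesis:
  T2: 0.03 × 0.069 × 0.108 = 0.00022356
  T6: 0.15 × 0.016 × 0.0075 = 0.000018
  T1: 0.28 × 0.012 × 0.11 = 0.0003696
  T3: 0.15 × 0.01 × 0.002 = 0.000003
  T5: 0.11 × 0.175 × 0.03 = 0.0005775
  T4: 0.28 × 0.05 × 0.025 = 0.00035
Sum = 0.00154166.
Largest term belongs to T5, so T5 is most probable.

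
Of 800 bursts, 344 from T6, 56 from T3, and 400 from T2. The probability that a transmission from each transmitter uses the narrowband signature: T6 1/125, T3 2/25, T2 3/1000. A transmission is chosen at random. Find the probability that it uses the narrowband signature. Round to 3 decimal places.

0.011

Prior × likelihood for each hypothesis:
  T6: 0.43 × 0.008 = 0.00344
  T3: 0.07 × 0.08 = 0.0056
  T2: 0.5 × 0.003 = 0.0015
P(narrowband) = 0.00344 + 0.0056 + 0.0015 = 0.01054 → 0.011.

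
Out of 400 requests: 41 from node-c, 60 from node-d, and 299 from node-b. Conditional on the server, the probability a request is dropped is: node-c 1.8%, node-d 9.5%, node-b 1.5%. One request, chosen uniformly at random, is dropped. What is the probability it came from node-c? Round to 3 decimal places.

By Bayes' rule, posterior ∝ prior × likelihood:
  node-c: 0.1025 × 0.018 = 0.001845
  node-d: 0.15 × 0.095 = 0.01425
  node-b: 0.7475 × 0.015 = 0.0112125
Normalizing constant = 0.0273075.
P(node-c | evidence) = 0.001845 / 0.0273075 ≈ 0.068.

0.068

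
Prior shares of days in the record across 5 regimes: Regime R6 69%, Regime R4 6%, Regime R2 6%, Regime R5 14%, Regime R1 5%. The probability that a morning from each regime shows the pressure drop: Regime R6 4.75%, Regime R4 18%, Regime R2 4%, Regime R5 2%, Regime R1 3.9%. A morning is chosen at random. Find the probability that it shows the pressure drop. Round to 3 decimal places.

0.051

By Bayes' rule, posterior ∝ prior × likelihood:
  Regime R6: 0.69 × 0.0475 = 0.032775
  Regime R4: 0.06 × 0.18 = 0.0108
  Regime R2: 0.06 × 0.04 = 0.0024
  Regime R5: 0.14 × 0.02 = 0.0028
  Regime R1: 0.05 × 0.039 = 0.00195
P(drop) = 0.032775 + 0.0108 + 0.0024 + 0.0028 + 0.00195 = 0.050725 → 0.051.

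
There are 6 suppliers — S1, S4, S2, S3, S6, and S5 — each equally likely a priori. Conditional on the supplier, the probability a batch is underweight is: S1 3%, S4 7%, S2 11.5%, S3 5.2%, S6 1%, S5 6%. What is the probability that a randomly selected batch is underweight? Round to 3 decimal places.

0.056

Since the prior is uniform, the posterior is proportional to the likelihood:
  S1: 0.03
  S4: 0.07
  S2: 0.115
  S3: 0.052
  S6: 0.01
  S5: 0.06
P(underweight) = (1/6) × (0.03 + 0.07 + 0.115 + 0.052 + 0.01 + 0.06) = 0.337/6 ≈ 0.056.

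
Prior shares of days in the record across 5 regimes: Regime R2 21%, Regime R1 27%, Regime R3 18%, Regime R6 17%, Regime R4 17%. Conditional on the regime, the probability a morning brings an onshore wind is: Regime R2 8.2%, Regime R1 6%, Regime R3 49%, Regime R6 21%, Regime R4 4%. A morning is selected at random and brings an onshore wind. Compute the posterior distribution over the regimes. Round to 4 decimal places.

Regime R2 0.1049, Regime R1 0.0987, Regime R3 0.5374, Regime R6 0.2175, Regime R4 0.0414

Compute prior × likelihood for every hypothesis:
  Regime R2: 0.21 × 0.082 = 0.01722
  Regime R1: 0.27 × 0.06 = 0.0162
  Regime R3: 0.18 × 0.49 = 0.0882
  Regime R6: 0.17 × 0.21 = 0.0357
  Regime R4: 0.17 × 0.04 = 0.0068
Sum = 0.16412.
P(Regime R2 | onshore) = 0.01722/0.16412 ≈ 0.1049
P(Regime R1 | onshore) = 0.0162/0.16412 ≈ 0.0987
P(Regime R3 | onshore) = 0.0882/0.16412 ≈ 0.5374
P(Regime R6 | onshore) = 0.0357/0.16412 ≈ 0.2175
P(Regime R4 | onshore) = 0.0068/0.16412 ≈ 0.0414
(Check: 0.1049+0.0987+0.5374+0.2175+0.0414 = 0.9999.)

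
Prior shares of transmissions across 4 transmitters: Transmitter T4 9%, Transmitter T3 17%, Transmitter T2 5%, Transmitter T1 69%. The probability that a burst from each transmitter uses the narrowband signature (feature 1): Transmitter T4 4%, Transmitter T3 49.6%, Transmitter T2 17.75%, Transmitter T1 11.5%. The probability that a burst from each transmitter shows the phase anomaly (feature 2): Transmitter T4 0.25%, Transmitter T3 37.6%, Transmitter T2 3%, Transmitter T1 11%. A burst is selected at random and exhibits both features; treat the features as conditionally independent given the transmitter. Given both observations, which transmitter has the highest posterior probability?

Transmitter T3

Unnormalized posteriors (prior × likelihood):
  Transmitter T4: 0.09 × 0.04 × 0.0025 = 0.000009
  Transmitter T3: 0.17 × 0.496 × 0.376 = 0.03170432
  Transmitter T2: 0.05 × 0.1775 × 0.03 = 0.00026625
  Transmitter T1: 0.69 × 0.115 × 0.11 = 0.0087285
Total = 0.04070807.
Largest term belongs to Transmitter T3, so Transmitter T3 is most probable.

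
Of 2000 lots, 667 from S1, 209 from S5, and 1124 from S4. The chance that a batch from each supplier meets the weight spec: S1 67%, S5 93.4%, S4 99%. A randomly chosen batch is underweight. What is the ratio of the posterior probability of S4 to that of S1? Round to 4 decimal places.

Taking complements, P(underweight | each) = S1 0.33, S5 0.066, S4 0.01.
Prior × likelihood for each hypothesis:
  S1: 0.3335 × 0.33 = 0.110055
  S5: 0.1045 × 0.066 = 0.006897
  S4: 0.562 × 0.01 = 0.00562
Normalizing constant = 0.122572.
The ratio is 0.00562 / 0.110055 (the normalizer cancels) = 0.0511.

0.0511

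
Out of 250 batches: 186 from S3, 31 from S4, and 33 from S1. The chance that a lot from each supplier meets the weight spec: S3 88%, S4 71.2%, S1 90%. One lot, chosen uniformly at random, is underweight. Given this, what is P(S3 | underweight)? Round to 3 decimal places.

Taking complements, P(underweight | each) = S3 0.12, S4 0.288, S1 0.1.
Unnormalized posteriors (prior × likelihood):
  S3: 0.744 × 0.12 = 0.08928
  S4: 0.124 × 0.288 = 0.035712
  S1: 0.132 × 0.1 = 0.0132
Total = 0.138192.
P(S3 | evidence) = 0.08928 / 0.138192 ≈ 0.646.

0.646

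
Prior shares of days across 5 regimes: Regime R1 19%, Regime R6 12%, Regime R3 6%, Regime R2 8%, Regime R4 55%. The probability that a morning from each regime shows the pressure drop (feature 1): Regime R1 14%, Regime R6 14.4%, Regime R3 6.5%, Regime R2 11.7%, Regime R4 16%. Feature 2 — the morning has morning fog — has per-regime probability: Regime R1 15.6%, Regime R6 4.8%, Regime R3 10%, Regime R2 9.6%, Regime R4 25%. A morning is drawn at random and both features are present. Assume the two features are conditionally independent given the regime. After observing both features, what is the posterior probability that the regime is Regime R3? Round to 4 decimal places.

0.0138

Compute prior × likelihood for every hypothesis:
  Regime R1: 0.19 × 0.14 × 0.156 = 0.0041496
  Regime R6: 0.12 × 0.144 × 0.048 = 0.00082944
  Regime R3: 0.06 × 0.065 × 0.1 = 0.00039
  Regime R2: 0.08 × 0.117 × 0.096 = 0.00089856
  Regime R4: 0.55 × 0.16 × 0.25 = 0.022
Sum = 0.0282676.
P(Regime R3 | evidence) = 0.00039 / 0.0282676 ≈ 0.0138.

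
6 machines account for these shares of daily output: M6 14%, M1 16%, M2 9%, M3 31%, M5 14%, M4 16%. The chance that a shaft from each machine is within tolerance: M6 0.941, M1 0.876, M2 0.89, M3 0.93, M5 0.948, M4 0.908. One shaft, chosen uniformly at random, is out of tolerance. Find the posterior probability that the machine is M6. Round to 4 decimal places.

0.1011

Taking complements, P(oversize | each) = M6 0.059, M1 0.124, M2 0.11, M3 0.07, M5 0.052, M4 0.092.
Unnormalized posteriors (prior × likelihood):
  M6: 0.14 × 0.059 = 0.00826
  M1: 0.16 × 0.124 = 0.01984
  M2: 0.09 × 0.11 = 0.0099
  M3: 0.31 × 0.07 = 0.0217
  M5: 0.14 × 0.052 = 0.00728
  M4: 0.16 × 0.092 = 0.01472
Sum = 0.0817.
P(M6 | evidence) = 0.00826 / 0.0817 ≈ 0.1011.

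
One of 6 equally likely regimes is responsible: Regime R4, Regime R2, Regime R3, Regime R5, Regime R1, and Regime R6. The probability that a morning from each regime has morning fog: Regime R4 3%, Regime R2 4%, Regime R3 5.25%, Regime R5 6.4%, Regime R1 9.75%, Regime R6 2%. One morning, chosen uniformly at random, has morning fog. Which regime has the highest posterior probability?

With a uniform prior (1/6 each), posterior ∝ likelihood:
  Regime R4: 0.03
  Regime R2: 0.04
  Regime R3: 0.0525
  Regime R5: 0.064
  Regime R1: 0.0975
  Regime R6: 0.02
Normalizing constant = 0.304.
Largest term belongs to Regime R1, so Regime R1 is most probable.

Regime R1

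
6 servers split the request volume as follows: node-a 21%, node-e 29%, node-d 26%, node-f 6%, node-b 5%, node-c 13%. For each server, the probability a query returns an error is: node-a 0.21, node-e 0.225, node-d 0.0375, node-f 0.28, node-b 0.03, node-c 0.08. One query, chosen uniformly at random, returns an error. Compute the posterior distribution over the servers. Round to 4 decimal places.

node-a 0.2984, node-e 0.4415, node-d 0.0660, node-f 0.1137, node-b 0.0101, node-c 0.0704

Unnormalized posteriors (prior × likelihood):
  node-a: 0.21 × 0.21 = 0.0441
  node-e: 0.29 × 0.225 = 0.06525
  node-d: 0.26 × 0.0375 = 0.00975
  node-f: 0.06 × 0.28 = 0.0168
  node-b: 0.05 × 0.03 = 0.0015
  node-c: 0.13 × 0.08 = 0.0104
Normalizing constant = 0.1478.
P(node-a | error) = 0.0441/0.1478 ≈ 0.2984
P(node-e | error) = 0.06525/0.1478 ≈ 0.4415
P(node-d | error) = 0.00975/0.1478 ≈ 0.0660
P(node-f | error) = 0.0168/0.1478 ≈ 0.1137
P(node-b | error) = 0.0015/0.1478 ≈ 0.0101
P(node-c | error) = 0.0104/0.1478 ≈ 0.0704
(Check: 0.2984+0.4415+0.0660+0.1137+0.0101+0.0704 = 1.0001.)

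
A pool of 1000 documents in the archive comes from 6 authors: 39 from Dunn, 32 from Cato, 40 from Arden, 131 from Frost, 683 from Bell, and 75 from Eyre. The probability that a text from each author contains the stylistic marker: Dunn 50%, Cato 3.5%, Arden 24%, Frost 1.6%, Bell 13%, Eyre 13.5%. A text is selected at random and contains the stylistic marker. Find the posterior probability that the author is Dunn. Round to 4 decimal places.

By Bayes' rule, posterior ∝ prior × likelihood:
  Dunn: 0.039 × 0.5 = 0.0195
  Cato: 0.032 × 0.035 = 0.00112
  Arden: 0.04 × 0.24 = 0.0096
  Frost: 0.131 × 0.016 = 0.002096
  Bell: 0.683 × 0.13 = 0.08879
  Eyre: 0.075 × 0.135 = 0.010125
Total = 0.131231.
P(Dunn | evidence) = 0.0195 / 0.131231 ≈ 0.1486.

0.1486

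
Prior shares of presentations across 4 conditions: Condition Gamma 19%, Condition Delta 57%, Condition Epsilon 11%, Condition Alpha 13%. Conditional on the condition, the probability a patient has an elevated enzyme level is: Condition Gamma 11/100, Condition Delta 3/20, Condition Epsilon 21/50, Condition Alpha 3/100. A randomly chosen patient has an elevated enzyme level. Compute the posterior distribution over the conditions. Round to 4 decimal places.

By Bayes' rule, posterior ∝ prior × likelihood:
  Condition Gamma: 0.19 × 0.11 = 0.0209
  Condition Delta: 0.57 × 0.15 = 0.0855
  Condition Epsilon: 0.11 × 0.42 = 0.0462
  Condition Alpha: 0.13 × 0.03 = 0.0039
Sum = 0.1565.
P(Condition Gamma | elevated) = 0.0209/0.1565 ≈ 0.1335
P(Condition Delta | elevated) = 0.0855/0.1565 ≈ 0.5463
P(Condition Epsilon | elevated) = 0.0462/0.1565 ≈ 0.2952
P(Condition Alpha | elevated) = 0.0039/0.1565 ≈ 0.0249
(Check: 0.1335+0.5463+0.2952+0.0249 = 0.9999.)

Condition Gamma 0.1335, Condition Delta 0.5463, Condition Epsilon 0.2952, Condition Alpha 0.0249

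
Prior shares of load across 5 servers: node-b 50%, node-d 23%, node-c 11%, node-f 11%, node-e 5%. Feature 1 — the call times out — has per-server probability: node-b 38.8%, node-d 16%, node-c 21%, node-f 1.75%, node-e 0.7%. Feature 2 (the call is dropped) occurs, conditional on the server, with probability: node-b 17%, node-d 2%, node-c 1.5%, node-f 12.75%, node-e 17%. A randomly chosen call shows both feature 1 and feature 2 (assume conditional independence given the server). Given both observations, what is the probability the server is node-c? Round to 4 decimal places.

0.0101

Compute prior × likelihood for every hypothesis:
  node-b: 0.5 × 0.388 × 0.17 = 0.03298
  node-d: 0.23 × 0.16 × 0.02 = 0.000736
  node-c: 0.11 × 0.21 × 0.015 = 0.0003465
  node-f: 0.11 × 0.0175 × 0.1275 = 0.0002454375
  node-e: 0.05 × 0.007 × 0.17 = 0.0000595
Sum = 0.0343674375.
P(node-c | evidence) = 0.0003465 / 0.0343674375 ≈ 0.0101.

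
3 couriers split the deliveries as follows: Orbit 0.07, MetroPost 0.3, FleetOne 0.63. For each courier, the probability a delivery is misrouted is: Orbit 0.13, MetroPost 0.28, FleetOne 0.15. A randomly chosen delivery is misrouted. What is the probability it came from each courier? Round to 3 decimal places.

Unnormalized posteriors (prior × likelihood):
  Orbit: 0.07 × 0.13 = 0.0091
  MetroPost: 0.3 × 0.28 = 0.084
  FleetOne: 0.63 × 0.15 = 0.0945
Normalizing constant = 0.1876.
P(Orbit | misrouted) = 0.0091/0.1876 ≈ 0.049
P(MetroPost | misrouted) = 0.084/0.1876 ≈ 0.448
P(FleetOne | misrouted) = 0.0945/0.1876 ≈ 0.504

Orbit 0.049, MetroPost 0.448, FleetOne 0.504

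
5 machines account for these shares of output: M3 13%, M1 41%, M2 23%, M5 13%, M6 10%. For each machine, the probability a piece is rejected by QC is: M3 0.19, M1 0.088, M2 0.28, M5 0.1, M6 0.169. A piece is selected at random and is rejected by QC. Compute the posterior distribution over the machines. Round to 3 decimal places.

M3 0.159, M1 0.233, M2 0.415, M5 0.084, M6 0.109

Compute prior × likelihood for every hypothesis:
  M3: 0.13 × 0.19 = 0.0247
  M1: 0.41 × 0.088 = 0.03608
  M2: 0.23 × 0.28 = 0.0644
  M5: 0.13 × 0.1 = 0.013
  M6: 0.1 × 0.169 = 0.0169
Total = 0.15508.
P(M3 | rejected) = 0.0247/0.15508 ≈ 0.159
P(M1 | rejected) = 0.03608/0.15508 ≈ 0.233
P(M2 | rejected) = 0.0644/0.15508 ≈ 0.415
P(M5 | rejected) = 0.013/0.15508 ≈ 0.084
P(M6 | rejected) = 0.0169/0.15508 ≈ 0.109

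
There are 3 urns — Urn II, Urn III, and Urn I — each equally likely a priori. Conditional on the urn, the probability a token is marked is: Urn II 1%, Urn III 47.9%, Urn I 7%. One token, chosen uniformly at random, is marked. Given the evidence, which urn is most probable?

Since the prior is uniform, the posterior is proportional to the likelihood:
  Urn II: 0.01
  Urn III: 0.479
  Urn I: 0.07
Total = 0.559.
Largest term belongs to Urn III, so Urn III is most probable.

Urn III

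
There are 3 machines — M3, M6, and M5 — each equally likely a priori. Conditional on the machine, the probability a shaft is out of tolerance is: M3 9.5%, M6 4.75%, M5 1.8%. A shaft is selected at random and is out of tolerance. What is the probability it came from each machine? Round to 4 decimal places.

M3 0.5919, M6 0.2960, M5 0.1121

With a uniform prior (1/3 each), posterior ∝ likelihood:
  M3: 0.095
  M6: 0.0475
  M5: 0.018
Normalizing constant = 0.1605.
P(M3 | oversize) = 0.095/0.1605 ≈ 0.5919
P(M6 | oversize) = 0.0475/0.1605 ≈ 0.2960
P(M5 | oversize) = 0.018/0.1605 ≈ 0.1121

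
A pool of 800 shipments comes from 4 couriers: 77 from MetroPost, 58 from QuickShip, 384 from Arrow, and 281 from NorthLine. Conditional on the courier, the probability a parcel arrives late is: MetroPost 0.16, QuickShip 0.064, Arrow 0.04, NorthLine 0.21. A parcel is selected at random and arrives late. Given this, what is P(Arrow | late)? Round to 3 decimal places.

0.170

Prior × likelihood for each hypothesis:
  MetroPost: 0.09625 × 0.16 = 0.0154
  QuickShip: 0.0725 × 0.064 = 0.00464
  Arrow: 0.48 × 0.04 = 0.0192
  NorthLine: 0.35125 × 0.21 = 0.0737625
Total = 0.1130025.
P(Arrow | evidence) = 0.0192 / 0.1130025 ≈ 0.170.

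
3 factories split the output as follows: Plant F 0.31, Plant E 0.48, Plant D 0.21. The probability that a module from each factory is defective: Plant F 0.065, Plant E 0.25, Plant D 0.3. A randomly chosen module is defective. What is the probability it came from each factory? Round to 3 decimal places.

Plant F 0.099, Plant E 0.591, Plant D 0.310

Compute prior × likelihood for every hypothesis:
  Plant F: 0.31 × 0.065 = 0.02015
  Plant E: 0.48 × 0.25 = 0.12
  Plant D: 0.21 × 0.3 = 0.063
Normalizing constant = 0.20315.
P(Plant F | defective) = 0.02015/0.20315 ≈ 0.099
P(Plant E | defective) = 0.12/0.20315 ≈ 0.591
P(Plant D | defective) = 0.063/0.20315 ≈ 0.310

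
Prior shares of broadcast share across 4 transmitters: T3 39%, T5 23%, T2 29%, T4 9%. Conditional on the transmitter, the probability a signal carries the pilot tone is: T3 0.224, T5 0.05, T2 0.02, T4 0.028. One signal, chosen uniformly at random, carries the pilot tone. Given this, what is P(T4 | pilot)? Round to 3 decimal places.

Compute prior × likelihood for every hypothesis:
  T3: 0.39 × 0.224 = 0.08736
  T5: 0.23 × 0.05 = 0.0115
  T2: 0.29 × 0.02 = 0.0058
  T4: 0.09 × 0.028 = 0.00252
Normalizing constant = 0.10718.
P(T4 | evidence) = 0.00252 / 0.10718 ≈ 0.024.

0.024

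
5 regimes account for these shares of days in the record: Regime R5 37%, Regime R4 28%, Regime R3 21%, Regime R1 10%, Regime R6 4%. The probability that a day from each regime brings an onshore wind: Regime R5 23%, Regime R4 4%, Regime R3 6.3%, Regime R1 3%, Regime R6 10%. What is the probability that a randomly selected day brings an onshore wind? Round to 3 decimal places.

Compute prior × likelihood for every hypothesis:
  Regime R5: 0.37 × 0.23 = 0.0851
  Regime R4: 0.28 × 0.04 = 0.0112
  Regime R3: 0.21 × 0.063 = 0.01323
  Regime R1: 0.1 × 0.03 = 0.003
  Regime R6: 0.04 × 0.1 = 0.004
P(onshore) = 0.0851 + 0.0112 + 0.01323 + 0.003 + 0.004 = 0.11653 → 0.117.

0.117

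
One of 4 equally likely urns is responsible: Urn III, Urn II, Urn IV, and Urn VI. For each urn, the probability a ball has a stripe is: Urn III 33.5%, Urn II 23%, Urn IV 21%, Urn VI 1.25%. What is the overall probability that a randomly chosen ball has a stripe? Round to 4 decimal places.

0.1969

Since the prior is uniform, the posterior is proportional to the likelihood:
  Urn III: 0.335
  Urn II: 0.23
  Urn IV: 0.21
  Urn VI: 0.0125
P(striped) = (1/4) × (0.335 + 0.23 + 0.21 + 0.0125) = 0.7875/4 ≈ 0.1969.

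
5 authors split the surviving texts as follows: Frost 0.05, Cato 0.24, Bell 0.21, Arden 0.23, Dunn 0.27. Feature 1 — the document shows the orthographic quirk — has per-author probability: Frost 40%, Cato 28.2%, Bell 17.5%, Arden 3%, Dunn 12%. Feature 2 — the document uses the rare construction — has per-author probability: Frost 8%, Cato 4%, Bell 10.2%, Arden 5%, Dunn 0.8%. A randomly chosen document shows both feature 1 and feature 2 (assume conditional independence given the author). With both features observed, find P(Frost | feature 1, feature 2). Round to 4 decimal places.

0.1848

Unnormalized posteriors (prior × likelihood):
  Frost: 0.05 × 0.4 × 0.08 = 0.0016
  Cato: 0.24 × 0.282 × 0.04 = 0.0027072
  Bell: 0.21 × 0.175 × 0.102 = 0.0037485
  Arden: 0.23 × 0.03 × 0.05 = 0.000345
  Dunn: 0.27 × 0.12 × 0.008 = 0.0002592
Sum = 0.0086599.
P(Frost | evidence) = 0.0016 / 0.0086599 ≈ 0.1848.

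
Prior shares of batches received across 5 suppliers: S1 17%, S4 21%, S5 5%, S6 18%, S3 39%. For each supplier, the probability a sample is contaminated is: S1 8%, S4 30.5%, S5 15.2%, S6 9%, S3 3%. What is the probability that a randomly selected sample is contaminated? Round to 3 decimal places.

Prior × likelihood for each hypothesis:
  S1: 0.17 × 0.08 = 0.0136
  S4: 0.21 × 0.305 = 0.06405
  S5: 0.05 × 0.152 = 0.0076
  S6: 0.18 × 0.09 = 0.0162
  S3: 0.39 × 0.03 = 0.0117
P(contaminated) = 0.0136 + 0.06405 + 0.0076 + 0.0162 + 0.0117 = 0.11315 → 0.113.

0.113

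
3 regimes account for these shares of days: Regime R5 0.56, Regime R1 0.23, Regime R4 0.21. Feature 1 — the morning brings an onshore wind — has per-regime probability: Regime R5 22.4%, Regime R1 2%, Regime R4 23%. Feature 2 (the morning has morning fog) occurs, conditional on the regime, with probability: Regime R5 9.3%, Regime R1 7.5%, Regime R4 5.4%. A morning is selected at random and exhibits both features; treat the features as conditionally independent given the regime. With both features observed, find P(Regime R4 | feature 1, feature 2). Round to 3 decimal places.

Compute prior × likelihood for every hypothesis:
  Regime R5: 0.56 × 0.224 × 0.093 = 0.01166592
  Regime R1: 0.23 × 0.02 × 0.075 = 0.000345
  Regime R4: 0.21 × 0.23 × 0.054 = 0.0026082
Total = 0.01461912.
P(Regime R4 | evidence) = 0.0026082 / 0.01461912 ≈ 0.178.

0.178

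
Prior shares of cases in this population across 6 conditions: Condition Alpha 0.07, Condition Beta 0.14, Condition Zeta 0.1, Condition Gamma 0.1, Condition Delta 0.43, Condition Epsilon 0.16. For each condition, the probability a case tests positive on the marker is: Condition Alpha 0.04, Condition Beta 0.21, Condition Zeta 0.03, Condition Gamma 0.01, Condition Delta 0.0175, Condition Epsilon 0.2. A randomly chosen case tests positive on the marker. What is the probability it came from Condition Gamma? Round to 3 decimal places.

0.013

Unnormalized posteriors (prior × likelihood):
  Condition Alpha: 0.07 × 0.04 = 0.0028
  Condition Beta: 0.14 × 0.21 = 0.0294
  Condition Zeta: 0.1 × 0.03 = 0.003
  Condition Gamma: 0.1 × 0.01 = 0.001
  Condition Delta: 0.43 × 0.0175 = 0.007525
  Condition Epsilon: 0.16 × 0.2 = 0.032
Sum = 0.075725.
P(Condition Gamma | evidence) = 0.001 / 0.075725 ≈ 0.013.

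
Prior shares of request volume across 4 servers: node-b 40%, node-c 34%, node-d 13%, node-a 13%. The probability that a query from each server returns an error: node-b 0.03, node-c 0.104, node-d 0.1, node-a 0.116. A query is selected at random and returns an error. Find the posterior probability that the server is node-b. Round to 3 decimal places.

Prior × likelihood for each hypothesis:
  node-b: 0.4 × 0.03 = 0.012
  node-c: 0.34 × 0.104 = 0.03536
  node-d: 0.13 × 0.1 = 0.013
  node-a: 0.13 × 0.116 = 0.01508
Normalizing constant = 0.07544.
P(node-b | evidence) = 0.012 / 0.07544 ≈ 0.159.

0.159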